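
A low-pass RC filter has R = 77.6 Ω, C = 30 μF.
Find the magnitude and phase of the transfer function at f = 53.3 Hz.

Step 1 — Angular frequency: ω = 2π·53.3 = 334.9 rad/s.
Step 2 — Transfer function: H(jω) = 1/(1 + jωRC).
Step 3 — Denominator: 1 + jωRC = 1 + j·334.9·77.6·3e-05 = 1 + j0.7796.
Step 4 — H = 0.622 - j0.4849.
Step 5 — Magnitude: |H| = 0.7886 (-2.1 dB); phase: φ = -37.9°.

|H| = 0.7886 (-2.1 dB), φ = -37.9°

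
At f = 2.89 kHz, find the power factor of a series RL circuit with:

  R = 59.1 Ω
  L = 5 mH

Step 1 — Angular frequency: ω = 2π·f = 2π·2890 = 1.816e+04 rad/s.
Step 2 — Component impedances:
  R: Z = R = 59.1 Ω
  L: Z = jωL = j·1.816e+04·0.005 = 0 + j90.79 Ω
Step 3 — Series combination: Z_total = R + L = 59.1 + j90.79 Ω = 108.3∠56.9° Ω.
Step 4 — Power factor: PF = cos(φ) = Re(Z)/|Z| = 59.1/108.333 = 0.5455.
Step 5 — Type: Im(Z) = 90.79 ⇒ lagging (phase φ = 56.9°).

PF = 0.5455 (lagging, φ = 56.9°)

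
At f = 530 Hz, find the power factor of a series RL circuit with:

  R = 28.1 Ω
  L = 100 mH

Step 1 — Angular frequency: ω = 2π·f = 2π·530 = 3330 rad/s.
Step 2 — Component impedances:
  R: Z = R = 28.1 Ω
  L: Z = jωL = j·3330·0.1 = 0 + j333 Ω
Step 3 — Series combination: Z_total = R + L = 28.1 + j333 Ω = 334.2∠85.2° Ω.
Step 4 — Power factor: PF = cos(φ) = Re(Z)/|Z| = 28.1/334.2 = 0.08408.
Step 5 — Type: Im(Z) = 333 ⇒ lagging (phase φ = 85.2°).

PF = 0.08408 (lagging, φ = 85.2°)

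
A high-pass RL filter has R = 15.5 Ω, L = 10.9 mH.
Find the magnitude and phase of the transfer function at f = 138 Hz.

Step 1 — Angular frequency: ω = 2π·138 = 867.1 rad/s.
Step 2 — Transfer function: H(jω) = jωL/(R + jωL).
Step 3 — Numerator jωL = j·9.451; denominator R + jωL = 15.5 + j9.451.
Step 4 — H = 0.271 + j0.4445.
Step 5 — Magnitude: |H| = 0.5206 (-5.7 dB); phase: φ = 58.6°.

|H| = 0.5206 (-5.7 dB), φ = 58.6°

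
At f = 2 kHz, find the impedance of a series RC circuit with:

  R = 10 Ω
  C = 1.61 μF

Step 1 — Angular frequency: ω = 2π·f = 2π·2000 = 1.257e+04 rad/s.
Step 2 — Component impedances:
  R: Z = R = 10 Ω
  C: Z = 1/(jωC) = -j/(ω·C) = 0 - j49.43 Ω
Step 3 — Series combination: Z_total = R + C = 10 - j49.43 Ω = 50.43∠-78.6° Ω.

Z = 10 - j49.43 Ω = 50.43∠-78.6° Ω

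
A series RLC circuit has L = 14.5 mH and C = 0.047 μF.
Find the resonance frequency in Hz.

Step 1 — Resonance condition Im(Z)=0 gives ω₀ = 1/√(LC).
Step 2 — ω₀ = 1/√(0.0145·4.7e-08) = 3.831e+04 rad/s.
Step 3 — f₀ = ω₀/(2π) = 6097 Hz.

f₀ = 6097 Hz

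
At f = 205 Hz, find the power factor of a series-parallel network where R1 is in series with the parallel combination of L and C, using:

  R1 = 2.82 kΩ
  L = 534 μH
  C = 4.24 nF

Step 1 — Angular frequency: ω = 2π·f = 2π·205 = 1288 rad/s.
Step 2 — Component impedances:
  R1: Z = R = 2820 Ω
  L: Z = jωL = j·1288·0.000534 = 0 + j0.6878 Ω
  C: Z = 1/(jωC) = -j/(ω·C) = 0 - j1.831e+05 Ω
Step 3 — Parallel branch: L || C = 1/(1/L + 1/C) = 0 + j0.6878 Ω.
Step 4 — Series with R1: Z_total = R1 + (L || C) = 2820 + j0.6878 Ω = 2820∠0.0° Ω.
Step 5 — Power factor: PF = cos(φ) = Re(Z)/|Z| = 2820/2820 = 1.
Step 6 — Type: Im(Z) = 0.6878 ⇒ lagging (phase φ = 0.0°).

PF = 1 (lagging, φ = 0.0°)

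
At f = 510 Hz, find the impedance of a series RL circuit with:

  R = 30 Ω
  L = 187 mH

Step 1 — Angular frequency: ω = 2π·f = 2π·510 = 3204 rad/s.
Step 2 — Component impedances:
  R: Z = R = 30 Ω
  L: Z = jωL = j·3204·0.187 = 0 + j599.2 Ω
Step 3 — Series combination: Z_total = R + L = 30 + j599.2 Ω = 600∠87.1° Ω.

Z = 30 + j599.2 Ω = 600∠87.1° Ω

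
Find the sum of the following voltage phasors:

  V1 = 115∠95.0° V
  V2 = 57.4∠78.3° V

Step 1 — Convert each phasor to rectangular form:
  V1 = 115·(cos(95.0°) + j·sin(95.0°)) = -10.02 + j114.6 V
  V2 = 57.4·(cos(78.3°) + j·sin(78.3°)) = 11.64 + j56.21 V
Step 2 — Sum components: V_total = 1.617 + j170.8 V.
Step 3 — Convert to polar: |V_total| = 170.8 V, ∠V_total = 89.5°.

V_total = 170.8∠89.5° V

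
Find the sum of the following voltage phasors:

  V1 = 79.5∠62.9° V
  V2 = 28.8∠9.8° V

Step 1 — Convert each phasor to rectangular form:
  V1 = 79.5·(cos(62.9°) + j·sin(62.9°)) = 36.22 + j70.77 V
  V2 = 28.8·(cos(9.8°) + j·sin(9.8°)) = 28.38 + j4.902 V
Step 2 — Sum components: V_total = 64.6 + j75.67 V.
Step 3 — Convert to polar: |V_total| = 99.49 V, ∠V_total = 49.5°.

V_total = 99.49∠49.5° V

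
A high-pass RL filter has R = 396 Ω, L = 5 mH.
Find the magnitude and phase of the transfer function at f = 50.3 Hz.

Step 1 — Angular frequency: ω = 2π·50.3 = 316 rad/s.
Step 2 — Transfer function: H(jω) = jωL/(R + jωL).
Step 3 — Numerator jωL = j·1.58; denominator R + jωL = 396 + j1.58.
Step 4 — H = 1.592e-05 + j0.00399.
Step 5 — Magnitude: |H| = 0.00399 (-48.0 dB); phase: φ = 89.8°.

|H| = 0.00399 (-48.0 dB), φ = 89.8°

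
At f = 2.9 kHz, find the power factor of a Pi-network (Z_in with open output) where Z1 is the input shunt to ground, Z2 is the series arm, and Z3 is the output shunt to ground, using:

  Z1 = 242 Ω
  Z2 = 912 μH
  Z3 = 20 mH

Step 1 — Angular frequency: ω = 2π·f = 2π·2900 = 1.822e+04 rad/s.
Step 2 — Component impedances:
  Z1: Z = R = 242 Ω
  Z2: Z = jωL = j·1.822e+04·0.000912 = 0 + j16.62 Ω
  Z3: Z = jωL = j·1.822e+04·0.02 = 0 + j364.4 Ω
Step 3 — With open output, the series arm Z2 and the output shunt Z3 appear in series to ground: Z2 + Z3 = 0 + j381 Ω.
Step 4 — Parallel with input shunt Z1: Z_in = Z1 || (Z2 + Z3) = 172.4 + j109.5 Ω = 204.3∠32.4° Ω.
Step 5 — Power factor: PF = cos(φ) = Re(Z)/|Z| = 172.44/204.28 = 0.8441.
Step 6 — Type: Im(Z) = 109.5 ⇒ lagging (phase φ = 32.4°).

PF = 0.8441 (lagging, φ = 32.4°)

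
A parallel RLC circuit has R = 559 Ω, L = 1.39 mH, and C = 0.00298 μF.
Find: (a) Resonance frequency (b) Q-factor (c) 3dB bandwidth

Step 1 — Resonance: ω₀ = 1/√(LC) = 1/√(0.00139·2.98e-09) = 4.913e+05 rad/s.
Step 2 — f₀ = ω₀/(2π) = 7.82e+04 Hz.
Step 3 — Parallel Q: Q = R/(ω₀L) = 559/(4.913e+05·0.00139) = 0.8185.
Step 4 — Bandwidth: Δω = ω₀/Q = 6.003e+05 rad/s; BW = Δω/(2π) = 9.554e+04 Hz.

(a) f₀ = 7.82e+04 Hz  (b) Q = 0.8185  (c) BW = 9.554e+04 Hz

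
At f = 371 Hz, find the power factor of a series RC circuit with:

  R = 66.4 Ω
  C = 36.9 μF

Step 1 — Angular frequency: ω = 2π·f = 2π·371 = 2331 rad/s.
Step 2 — Component impedances:
  R: Z = R = 66.4 Ω
  C: Z = 1/(jωC) = -j/(ω·C) = 0 - j11.63 Ω
Step 3 — Series combination: Z_total = R + C = 66.4 - j11.63 Ω = 67.41∠-9.9° Ω.
Step 4 — Power factor: PF = cos(φ) = Re(Z)/|Z| = 66.4/67.41 = 0.985.
Step 5 — Type: Im(Z) = -11.63 ⇒ leading (phase φ = -9.9°).

PF = 0.985 (leading, φ = -9.9°)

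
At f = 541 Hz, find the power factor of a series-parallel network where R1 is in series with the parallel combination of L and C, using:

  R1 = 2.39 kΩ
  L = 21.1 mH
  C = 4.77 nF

Step 1 — Angular frequency: ω = 2π·f = 2π·541 = 3399 rad/s.
Step 2 — Component impedances:
  R1: Z = R = 2390 Ω
  L: Z = jωL = j·3399·0.0211 = 0 + j71.72 Ω
  C: Z = 1/(jωC) = -j/(ω·C) = 0 - j6.167e+04 Ω
Step 3 — Parallel branch: L || C = 1/(1/L + 1/C) = 0 + j71.81 Ω.
Step 4 — Series with R1: Z_total = R1 + (L || C) = 2390 + j71.81 Ω = 2391∠1.7° Ω.
Step 5 — Power factor: PF = cos(φ) = Re(Z)/|Z| = 2390/2391.1 = 0.9995.
Step 6 — Type: Im(Z) = 71.81 ⇒ lagging (phase φ = 1.7°).

PF = 0.9995 (lagging, φ = 1.7°)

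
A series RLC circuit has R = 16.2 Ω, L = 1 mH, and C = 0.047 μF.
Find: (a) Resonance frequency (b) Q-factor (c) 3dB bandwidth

Step 1 — Resonance: ω₀ = 1/√(LC) = 1/√(0.001·4.7e-08) = 1.459e+05 rad/s.
Step 2 — f₀ = ω₀/(2π) = 2.322e+04 Hz.
Step 3 — Series Q: Q = ω₀L/R = 1.459e+05·0.001/16.2 = 9.004.
Step 4 — Bandwidth: Δω = ω₀/Q = 1.62e+04 rad/s; BW = Δω/(2π) = 2578 Hz.

(a) f₀ = 2.322e+04 Hz  (b) Q = 9.004  (c) BW = 2578 Hz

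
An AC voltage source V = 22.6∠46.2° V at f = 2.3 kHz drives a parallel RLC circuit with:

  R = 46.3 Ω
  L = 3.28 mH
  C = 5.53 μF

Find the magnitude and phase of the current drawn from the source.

Step 1 — Angular frequency: ω = 2π·f = 2π·2300 = 1.445e+04 rad/s.
Step 2 — Component impedances:
  R: Z = R = 46.3 Ω
  L: Z = jωL = j·1.445e+04·0.00328 = 0 + j47.4 Ω
  C: Z = 1/(jωC) = -j/(ω·C) = 0 - j12.51 Ω
Step 3 — Parallel combination: 1/Z_total = 1/R + 1/L + 1/C; Z_total = 5.501 - j14.98 Ω = 15.96∠-69.8° Ω.
Step 4 — Source phasor: V = 22.6∠46.2° V = 15.64 + j16.31 V.
Step 5 — Ohm's law: I = V / Z_total = (15.64 + j16.31) / (5.501 - j14.98) = -0.6216 + j1.272 A.
Step 6 — Convert to polar: |I| = 1.416 A, ∠I = 116.0°.

I = 1.416∠116.0° A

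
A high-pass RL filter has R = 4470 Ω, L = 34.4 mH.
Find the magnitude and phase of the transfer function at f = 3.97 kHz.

Step 1 — Angular frequency: ω = 2π·3970 = 2.494e+04 rad/s.
Step 2 — Transfer function: H(jω) = jωL/(R + jωL).
Step 3 — Numerator jωL = j·858.1; denominator R + jωL = 4470 + j858.1.
Step 4 — H = 0.03554 + j0.1851.
Step 5 — Magnitude: |H| = 0.1885 (-14.5 dB); phase: φ = 79.1°.

|H| = 0.1885 (-14.5 dB), φ = 79.1°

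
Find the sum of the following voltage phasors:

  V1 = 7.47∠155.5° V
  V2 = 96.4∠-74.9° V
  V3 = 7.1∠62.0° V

Step 1 — Convert each phasor to rectangular form:
  V1 = 7.47·(cos(155.5°) + j·sin(155.5°)) = -6.797 + j3.098 V
  V2 = 96.4·(cos(-74.9°) + j·sin(-74.9°)) = 25.11 - j93.07 V
  V3 = 7.1·(cos(62.0°) + j·sin(62.0°)) = 3.333 + j6.269 V
Step 2 — Sum components: V_total = 21.65 - j83.7 V.
Step 3 — Convert to polar: |V_total| = 86.46 V, ∠V_total = -75.5°.

V_total = 86.46∠-75.5° V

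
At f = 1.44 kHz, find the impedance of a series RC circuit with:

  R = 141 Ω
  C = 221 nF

Step 1 — Angular frequency: ω = 2π·f = 2π·1440 = 9048 rad/s.
Step 2 — Component impedances:
  R: Z = R = 141 Ω
  C: Z = 1/(jωC) = -j/(ω·C) = 0 - j500.1 Ω
Step 3 — Series combination: Z_total = R + C = 141 - j500.1 Ω = 519.6∠-74.3° Ω.

Z = 141 - j500.1 Ω = 519.6∠-74.3° Ω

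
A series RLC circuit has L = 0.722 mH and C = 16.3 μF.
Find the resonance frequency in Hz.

Step 1 — Resonance condition Im(Z)=0 gives ω₀ = 1/√(LC).
Step 2 — ω₀ = 1/√(0.000722·1.63e-05) = 9218 rad/s.
Step 3 — f₀ = ω₀/(2π) = 1467 Hz.

f₀ = 1467 Hz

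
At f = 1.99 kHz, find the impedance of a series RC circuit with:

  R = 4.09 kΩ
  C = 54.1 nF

Step 1 — Angular frequency: ω = 2π·f = 2π·1990 = 1.25e+04 rad/s.
Step 2 — Component impedances:
  R: Z = R = 4090 Ω
  C: Z = 1/(jωC) = -j/(ω·C) = 0 - j1478 Ω
Step 3 — Series combination: Z_total = R + C = 4090 - j1478 Ω = 4349∠-19.9° Ω.

Z = 4090 - j1478 Ω = 4349∠-19.9° Ω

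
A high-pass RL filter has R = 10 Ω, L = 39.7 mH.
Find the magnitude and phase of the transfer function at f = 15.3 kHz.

Step 1 — Angular frequency: ω = 2π·1.53e+04 = 9.613e+04 rad/s.
Step 2 — Transfer function: H(jω) = jωL/(R + jωL).
Step 3 — Numerator jωL = j·3816; denominator R + jωL = 10 + j3816.
Step 4 — H = 1 + j0.00262.
Step 5 — Magnitude: |H| = 1 (-0.0 dB); phase: φ = 0.2°.

|H| = 1 (-0.0 dB), φ = 0.2°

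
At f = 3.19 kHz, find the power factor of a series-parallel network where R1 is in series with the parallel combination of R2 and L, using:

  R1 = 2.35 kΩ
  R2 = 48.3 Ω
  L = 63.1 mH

Step 1 — Angular frequency: ω = 2π·f = 2π·3190 = 2.004e+04 rad/s.
Step 2 — Component impedances:
  R1: Z = R = 2350 Ω
  R2: Z = R = 48.3 Ω
  L: Z = jωL = j·2.004e+04·0.0631 = 0 + j1265 Ω
Step 3 — Parallel branch: R2 || L = 1/(1/R2 + 1/L) = 48.23 + j1.842 Ω.
Step 4 — Series with R1: Z_total = R1 + (R2 || L) = 2398 + j1.842 Ω = 2398∠0.0° Ω.
Step 5 — Power factor: PF = cos(φ) = Re(Z)/|Z| = 2398/2398 = 1.
Step 6 — Type: Im(Z) = 1.842 ⇒ lagging (phase φ = 0.0°).

PF = 1 (lagging, φ = 0.0°)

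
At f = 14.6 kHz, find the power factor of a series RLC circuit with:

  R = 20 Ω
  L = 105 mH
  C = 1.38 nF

Step 1 — Angular frequency: ω = 2π·f = 2π·1.46e+04 = 9.173e+04 rad/s.
Step 2 — Component impedances:
  R: Z = R = 20 Ω
  L: Z = jωL = j·9.173e+04·0.105 = 0 + j9632 Ω
  C: Z = 1/(jωC) = -j/(ω·C) = 0 - j7899 Ω
Step 3 — Series combination: Z_total = R + L + C = 20 + j1733 Ω = 1733∠89.3° Ω.
Step 4 — Power factor: PF = cos(φ) = Re(Z)/|Z| = 20/1733 = 0.01154.
Step 5 — Type: Im(Z) = 1733 ⇒ lagging (phase φ = 89.3°).

PF = 0.01154 (lagging, φ = 89.3°)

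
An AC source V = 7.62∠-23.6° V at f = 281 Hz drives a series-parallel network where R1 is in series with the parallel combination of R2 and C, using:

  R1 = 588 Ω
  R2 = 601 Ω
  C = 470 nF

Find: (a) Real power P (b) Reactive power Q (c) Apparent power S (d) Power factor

Step 1 — Angular frequency: ω = 2π·f = 2π·281 = 1766 rad/s.
Step 2 — Component impedances:
  R1: Z = R = 588 Ω
  R2: Z = R = 601 Ω
  C: Z = 1/(jωC) = -j/(ω·C) = 0 - j1205 Ω
Step 3 — Parallel branch: R2 || C = 1/(1/R2 + 1/C) = 481.3 - j240 Ω.
Step 4 — Series with R1: Z_total = R1 + (R2 || C) = 1069 - j240 Ω = 1096∠-12.7° Ω.
Step 5 — Source phasor: V = 7.62∠-23.6° V = 6.983 - j3.051 V.
Step 6 — Current: I = V / Z = 0.006827 - j0.001321 A = 0.006953∠-10.9° A.
Step 7 — Complex power: S = V·I* = 0.0517 - j0.0116 VA.
Step 8 — Real power: P = Re(S) = 0.0517 W.
Step 9 — Reactive power: Q = Im(S) = -0.0116 VAR.
Step 10 — Apparent power: |S| = 0.05298 VA.
Step 11 — Power factor: PF = P/|S| = 0.9757 (leading).

(a) P = 0.0517 W  (b) Q = -0.0116 VAR  (c) S = 0.05298 VA  (d) PF = 0.9757 (leading)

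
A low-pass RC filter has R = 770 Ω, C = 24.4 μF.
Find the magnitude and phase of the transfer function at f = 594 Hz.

Step 1 — Angular frequency: ω = 2π·594 = 3732 rad/s.
Step 2 — Transfer function: H(jω) = 1/(1 + jωRC).
Step 3 — Denominator: 1 + jωRC = 1 + j·3732·770·2.44e-05 = 1 + j70.12.
Step 4 — H = 0.0002033 - j0.01426.
Step 5 — Magnitude: |H| = 0.01426 (-36.9 dB); phase: φ = -89.2°.

|H| = 0.01426 (-36.9 dB), φ = -89.2°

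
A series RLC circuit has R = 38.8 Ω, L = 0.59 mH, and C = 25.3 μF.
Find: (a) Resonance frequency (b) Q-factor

Step 1 — Resonance condition Im(Z)=0 gives ω₀ = 1/√(LC).
Step 2 — ω₀ = 1/√(0.00059·2.53e-05) = 8185 rad/s.
Step 3 — f₀ = ω₀/(2π) = 1303 Hz.
Step 4 — Series Q: Q = ω₀L/R = 8185·0.00059/38.8 = 0.1245.

(a) f₀ = 1303 Hz  (b) Q = 0.1245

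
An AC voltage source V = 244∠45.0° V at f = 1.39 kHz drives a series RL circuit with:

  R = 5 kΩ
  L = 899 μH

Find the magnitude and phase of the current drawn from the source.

Step 1 — Angular frequency: ω = 2π·f = 2π·1390 = 8734 rad/s.
Step 2 — Component impedances:
  R: Z = R = 5000 Ω
  L: Z = jωL = j·8734·0.000899 = 0 + j7.852 Ω
Step 3 — Series combination: Z_total = R + L = 5000 + j7.852 Ω = 5000∠0.1° Ω.
Step 4 — Source phasor: V = 244∠45.0° V = 172.5 + j172.5 V.
Step 5 — Ohm's law: I = V / Z_total = (172.5 + j172.5) / (5000 + j7.852) = 0.03456 + j0.03445 A.
Step 6 — Convert to polar: |I| = 0.0488 A, ∠I = 44.9°.

I = 0.0488∠44.9° A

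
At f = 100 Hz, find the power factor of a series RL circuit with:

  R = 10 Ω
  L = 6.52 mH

Step 1 — Angular frequency: ω = 2π·f = 2π·100 = 628.3 rad/s.
Step 2 — Component impedances:
  R: Z = R = 10 Ω
  L: Z = jωL = j·628.3·0.00652 = 0 + j4.097 Ω
Step 3 — Series combination: Z_total = R + L = 10 + j4.097 Ω = 10.81∠22.3° Ω.
Step 4 — Power factor: PF = cos(φ) = Re(Z)/|Z| = 10/10.8066 = 0.9254.
Step 5 — Type: Im(Z) = 4.097 ⇒ lagging (phase φ = 22.3°).

PF = 0.9254 (lagging, φ = 22.3°)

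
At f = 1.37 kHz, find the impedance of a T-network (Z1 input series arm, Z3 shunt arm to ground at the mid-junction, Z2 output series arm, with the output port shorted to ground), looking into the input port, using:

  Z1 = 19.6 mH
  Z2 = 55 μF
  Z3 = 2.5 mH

Step 1 — Angular frequency: ω = 2π·f = 2π·1370 = 8608 rad/s.
Step 2 — Component impedances:
  Z1: Z = jωL = j·8608·0.0196 = 0 + j168.7 Ω
  Z2: Z = 1/(jωC) = -j/(ω·C) = 0 - j2.112 Ω
  Z3: Z = jωL = j·8608·0.0025 = 0 + j21.52 Ω
Step 3 — With the output port shorted to ground, the output series arm Z2 runs from the junction to ground; the shunt arm Z3 also runs from the junction to ground. They appear in parallel: Z3 || Z2 = 0 - j2.342 Ω.
Step 4 — Series with input arm Z1: Z_in = Z1 + (Z3 || Z2) = 0 + j166.4 Ω = 166.4∠90.0° Ω.

Z = 0 + j166.4 Ω = 166.4∠90.0° Ω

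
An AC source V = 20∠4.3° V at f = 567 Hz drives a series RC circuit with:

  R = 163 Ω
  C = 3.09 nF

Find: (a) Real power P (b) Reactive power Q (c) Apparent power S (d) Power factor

Step 1 — Angular frequency: ω = 2π·f = 2π·567 = 3563 rad/s.
Step 2 — Component impedances:
  R: Z = R = 163 Ω
  C: Z = 1/(jωC) = -j/(ω·C) = 0 - j9.084e+04 Ω
Step 3 — Series combination: Z_total = R + C = 163 - j9.084e+04 Ω = 9.084e+04∠-89.9° Ω.
Step 4 — Source phasor: V = 20∠4.3° V = 19.94 + j1.5 V.
Step 5 — Current: I = V / Z = -1.611e-05 + j0.0002196 A = 0.0002202∠94.2° A.
Step 6 — Complex power: S = V·I* = 7.901e-06 - j0.004403 VA.
Step 7 — Real power: P = Re(S) = 7.901e-06 W.
Step 8 — Reactive power: Q = Im(S) = -0.004403 VAR.
Step 9 — Apparent power: |S| = 0.004403 VA.
Step 10 — Power factor: PF = P/|S| = 0.001794 (leading).

(a) P = 7.901e-06 W  (b) Q = -0.004403 VAR  (c) S = 0.004403 VA  (d) PF = 0.001794 (leading)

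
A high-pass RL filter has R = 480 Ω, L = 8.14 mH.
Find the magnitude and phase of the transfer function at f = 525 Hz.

Step 1 — Angular frequency: ω = 2π·525 = 3299 rad/s.
Step 2 — Transfer function: H(jω) = jωL/(R + jωL).
Step 3 — Numerator jωL = j·26.85; denominator R + jωL = 480 + j26.85.
Step 4 — H = 0.00312 + j0.05577.
Step 5 — Magnitude: |H| = 0.05585 (-25.1 dB); phase: φ = 86.8°.

|H| = 0.05585 (-25.1 dB), φ = 86.8°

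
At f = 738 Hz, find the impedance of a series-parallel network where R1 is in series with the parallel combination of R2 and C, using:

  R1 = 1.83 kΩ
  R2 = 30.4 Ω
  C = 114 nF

Step 1 — Angular frequency: ω = 2π·f = 2π·738 = 4637 rad/s.
Step 2 — Component impedances:
  R1: Z = R = 1830 Ω
  R2: Z = R = 30.4 Ω
  C: Z = 1/(jωC) = -j/(ω·C) = 0 - j1892 Ω
Step 3 — Parallel branch: R2 || C = 1/(1/R2 + 1/C) = 30.39 - j0.4884 Ω.
Step 4 — Series with R1: Z_total = R1 + (R2 || C) = 1860 - j0.4884 Ω = 1860∠-0.0° Ω.

Z = 1860 - j0.4884 Ω = 1860∠-0.0° Ω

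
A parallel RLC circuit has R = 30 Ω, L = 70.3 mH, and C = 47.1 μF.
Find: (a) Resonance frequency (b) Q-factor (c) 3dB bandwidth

Step 1 — Resonance: ω₀ = 1/√(LC) = 1/√(0.0703·4.71e-05) = 549.6 rad/s.
Step 2 — f₀ = ω₀/(2π) = 87.46 Hz.
Step 3 — Parallel Q: Q = R/(ω₀L) = 30/(549.6·0.0703) = 0.7765.
Step 4 — Bandwidth: Δω = ω₀/Q = 707.7 rad/s; BW = Δω/(2π) = 112.6 Hz.

(a) f₀ = 87.46 Hz  (b) Q = 0.7765  (c) BW = 112.6 Hz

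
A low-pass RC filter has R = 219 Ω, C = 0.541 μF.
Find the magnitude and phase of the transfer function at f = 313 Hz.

Step 1 — Angular frequency: ω = 2π·313 = 1967 rad/s.
Step 2 — Transfer function: H(jω) = 1/(1 + jωRC).
Step 3 — Denominator: 1 + jωRC = 1 + j·1967·219·5.41e-07 = 1 + j0.233.
Step 4 — H = 0.9485 - j0.221.
Step 5 — Magnitude: |H| = 0.9739 (-0.2 dB); phase: φ = -13.1°.

|H| = 0.9739 (-0.2 dB), φ = -13.1°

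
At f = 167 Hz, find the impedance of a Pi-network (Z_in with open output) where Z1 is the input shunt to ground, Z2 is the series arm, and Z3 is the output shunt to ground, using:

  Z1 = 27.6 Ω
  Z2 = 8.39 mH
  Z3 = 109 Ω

Step 1 — Angular frequency: ω = 2π·f = 2π·167 = 1049 rad/s.
Step 2 — Component impedances:
  Z1: Z = R = 27.6 Ω
  Z2: Z = jωL = j·1049·0.00839 = 0 + j8.804 Ω
  Z3: Z = R = 109 Ω
Step 3 — With open output, the series arm Z2 and the output shunt Z3 appear in series to ground: Z2 + Z3 = 109 + j8.804 Ω.
Step 4 — Parallel with input shunt Z1: Z_in = Z1 || (Z2 + Z3) = 22.05 + j0.3579 Ω = 22.05∠0.9° Ω.

Z = 22.05 + j0.3579 Ω = 22.05∠0.9° Ω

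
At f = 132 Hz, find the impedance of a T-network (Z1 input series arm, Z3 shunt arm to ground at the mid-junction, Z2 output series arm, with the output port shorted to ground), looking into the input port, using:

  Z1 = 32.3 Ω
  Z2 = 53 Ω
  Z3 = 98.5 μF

Step 1 — Angular frequency: ω = 2π·f = 2π·132 = 829.4 rad/s.
Step 2 — Component impedances:
  Z1: Z = R = 32.3 Ω
  Z2: Z = R = 53 Ω
  Z3: Z = 1/(jωC) = -j/(ω·C) = 0 - j12.24 Ω
Step 3 — With the output port shorted to ground, the output series arm Z2 runs from the junction to ground; the shunt arm Z3 also runs from the junction to ground. They appear in parallel: Z3 || Z2 = 2.684 - j11.62 Ω.
Step 4 — Series with input arm Z1: Z_in = Z1 + (Z3 || Z2) = 34.98 - j11.62 Ω = 36.86∠-18.4° Ω.

Z = 34.98 - j11.62 Ω = 36.86∠-18.4° Ω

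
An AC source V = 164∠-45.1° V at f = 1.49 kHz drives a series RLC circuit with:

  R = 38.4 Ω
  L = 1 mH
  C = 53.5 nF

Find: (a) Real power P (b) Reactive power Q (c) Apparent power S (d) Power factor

Step 1 — Angular frequency: ω = 2π·f = 2π·1490 = 9362 rad/s.
Step 2 — Component impedances:
  R: Z = R = 38.4 Ω
  L: Z = jωL = j·9362·0.001 = 0 + j9.362 Ω
  C: Z = 1/(jωC) = -j/(ω·C) = 0 - j1997 Ω
Step 3 — Series combination: Z_total = R + L + C = 38.4 - j1987 Ω = 1988∠-88.9° Ω.
Step 4 — Source phasor: V = 164∠-45.1° V = 115.8 - j116.2 V.
Step 5 — Current: I = V / Z = 0.05956 + j0.0571 A = 0.08251∠43.8° A.
Step 6 — Complex power: S = V·I* = 0.2614 - j13.53 VA.
Step 7 — Real power: P = Re(S) = 0.2614 W.
Step 8 — Reactive power: Q = Im(S) = -13.53 VAR.
Step 9 — Apparent power: |S| = 13.53 VA.
Step 10 — Power factor: PF = P/|S| = 0.01932 (leading).

(a) P = 0.2614 W  (b) Q = -13.53 VAR  (c) S = 13.53 VA  (d) PF = 0.01932 (leading)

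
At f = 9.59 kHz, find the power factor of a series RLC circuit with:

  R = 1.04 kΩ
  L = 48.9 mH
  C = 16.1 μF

Step 1 — Angular frequency: ω = 2π·f = 2π·9590 = 6.026e+04 rad/s.
Step 2 — Component impedances:
  R: Z = R = 1040 Ω
  L: Z = jωL = j·6.026e+04·0.0489 = 0 + j2947 Ω
  C: Z = 1/(jωC) = -j/(ω·C) = 0 - j1.031 Ω
Step 3 — Series combination: Z_total = R + L + C = 1040 + j2945 Ω = 3124∠70.6° Ω.
Step 4 — Power factor: PF = cos(φ) = Re(Z)/|Z| = 1040/3124 = 0.3329.
Step 5 — Type: Im(Z) = 2945 ⇒ lagging (phase φ = 70.6°).

PF = 0.3329 (lagging, φ = 70.6°)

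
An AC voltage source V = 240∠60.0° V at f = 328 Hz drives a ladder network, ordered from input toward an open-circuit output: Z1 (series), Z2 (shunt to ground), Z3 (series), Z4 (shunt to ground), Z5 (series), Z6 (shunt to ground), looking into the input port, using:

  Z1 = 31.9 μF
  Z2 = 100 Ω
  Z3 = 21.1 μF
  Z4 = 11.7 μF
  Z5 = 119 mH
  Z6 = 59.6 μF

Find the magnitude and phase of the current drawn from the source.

Step 1 — Angular frequency: ω = 2π·f = 2π·328 = 2061 rad/s.
Step 2 — Component impedances:
  Z1: Z = 1/(jωC) = -j/(ω·C) = 0 - j15.21 Ω
  Z2: Z = R = 100 Ω
  Z3: Z = 1/(jωC) = -j/(ω·C) = 0 - j23 Ω
  Z4: Z = 1/(jωC) = -j/(ω·C) = 0 - j41.47 Ω
  Z5: Z = jωL = j·2061·0.119 = 0 + j245.2 Ω
  Z6: Z = 1/(jωC) = -j/(ω·C) = 0 - j8.141 Ω
Step 3 — Ladder network (open output): work backward from the far end, alternating series and parallel combinations. Z_in = 34.93 - j62.88 Ω = 71.93∠-61.0° Ω.
Step 4 — Source phasor: V = 240∠60.0° V = 120 + j207.8 V.
Step 5 — Ohm's law: I = V / Z_total = (120 + j207.8) / (34.93 - j62.88) = -1.716 + j2.861 A.
Step 6 — Convert to polar: |I| = 3.336 A, ∠I = 121.0°.

I = 3.336∠121.0° A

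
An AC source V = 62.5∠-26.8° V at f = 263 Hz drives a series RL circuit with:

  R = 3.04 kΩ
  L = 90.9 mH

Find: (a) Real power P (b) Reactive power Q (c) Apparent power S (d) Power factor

Step 1 — Angular frequency: ω = 2π·f = 2π·263 = 1652 rad/s.
Step 2 — Component impedances:
  R: Z = R = 3040 Ω
  L: Z = jωL = j·1652·0.0909 = 0 + j150.2 Ω
Step 3 — Series combination: Z_total = R + L = 3040 + j150.2 Ω = 3044∠2.8° Ω.
Step 4 — Source phasor: V = 62.5∠-26.8° V = 55.79 - j28.18 V.
Step 5 — Current: I = V / Z = 0.01785 - j0.01015 A = 0.02053∠-29.6° A.
Step 6 — Complex power: S = V·I* = 1.282 + j0.06334 VA.
Step 7 — Real power: P = Re(S) = 1.282 W.
Step 8 — Reactive power: Q = Im(S) = 0.06334 VAR.
Step 9 — Apparent power: |S| = 1.283 VA.
Step 10 — Power factor: PF = P/|S| = 0.9988 (lagging).

(a) P = 1.282 W  (b) Q = 0.06334 VAR  (c) S = 1.283 VA  (d) PF = 0.9988 (lagging)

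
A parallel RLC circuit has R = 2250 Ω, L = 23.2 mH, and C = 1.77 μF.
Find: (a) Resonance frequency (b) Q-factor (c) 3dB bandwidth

Step 1 — Resonance: ω₀ = 1/√(LC) = 1/√(0.0232·1.77e-06) = 4935 rad/s.
Step 2 — f₀ = ω₀/(2π) = 785.4 Hz.
Step 3 — Parallel Q: Q = R/(ω₀L) = 2250/(4935·0.0232) = 19.65.
Step 4 — Bandwidth: Δω = ω₀/Q = 251.1 rad/s; BW = Δω/(2π) = 39.96 Hz.

(a) f₀ = 785.4 Hz  (b) Q = 19.65  (c) BW = 39.96 Hz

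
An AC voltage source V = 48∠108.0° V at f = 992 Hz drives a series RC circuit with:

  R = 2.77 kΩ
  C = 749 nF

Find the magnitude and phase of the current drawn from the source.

Step 1 — Angular frequency: ω = 2π·f = 2π·992 = 6233 rad/s.
Step 2 — Component impedances:
  R: Z = R = 2770 Ω
  C: Z = 1/(jωC) = -j/(ω·C) = 0 - j214.2 Ω
Step 3 — Series combination: Z_total = R + C = 2770 - j214.2 Ω = 2778∠-4.4° Ω.
Step 4 — Source phasor: V = 48∠108.0° V = -14.83 + j45.65 V.
Step 5 — Ohm's law: I = V / Z_total = (-14.83 + j45.65) / (2770 - j214.2) = -0.00659 + j0.01597 A.
Step 6 — Convert to polar: |I| = 0.01728 A, ∠I = 112.4°.

I = 0.01728∠112.4° A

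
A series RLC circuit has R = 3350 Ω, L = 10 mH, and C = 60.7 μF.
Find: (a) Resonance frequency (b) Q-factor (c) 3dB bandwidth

Step 1 — Resonance condition Im(Z)=0 gives ω₀ = 1/√(LC).
Step 2 — ω₀ = 1/√(0.01·6.07e-05) = 1284 rad/s.
Step 3 — f₀ = ω₀/(2π) = 204.3 Hz.
Step 4 — Series Q: Q = ω₀L/R = 1284·0.01/3350 = 0.003831.
Step 5 — 3dB bandwidth: Δω = ω₀/Q = 3.35e+05 rad/s; BW = Δω/(2π) = 5.332e+04 Hz.

(a) f₀ = 204.3 Hz  (b) Q = 0.003831  (c) BW = 5.332e+04 Hz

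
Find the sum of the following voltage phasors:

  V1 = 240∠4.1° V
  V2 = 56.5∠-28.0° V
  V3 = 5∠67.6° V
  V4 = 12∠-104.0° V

Step 1 — Convert each phasor to rectangular form:
  V1 = 240·(cos(4.1°) + j·sin(4.1°)) = 239.4 + j17.16 V
  V2 = 56.5·(cos(-28.0°) + j·sin(-28.0°)) = 49.89 - j26.53 V
  V3 = 5·(cos(67.6°) + j·sin(67.6°)) = 1.905 + j4.623 V
  V4 = 12·(cos(-104.0°) + j·sin(-104.0°)) = -2.903 - j11.64 V
Step 2 — Sum components: V_total = 288.3 - j16.39 V.
Step 3 — Convert to polar: |V_total| = 288.7 V, ∠V_total = -3.3°.

V_total = 288.7∠-3.3° V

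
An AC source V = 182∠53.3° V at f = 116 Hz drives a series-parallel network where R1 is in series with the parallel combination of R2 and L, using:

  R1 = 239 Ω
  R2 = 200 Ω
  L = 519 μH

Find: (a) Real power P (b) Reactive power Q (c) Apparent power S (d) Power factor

Step 1 — Angular frequency: ω = 2π·f = 2π·116 = 728.8 rad/s.
Step 2 — Component impedances:
  R1: Z = R = 239 Ω
  R2: Z = R = 200 Ω
  L: Z = jωL = j·728.8·0.000519 = 0 + j0.3783 Ω
Step 3 — Parallel branch: R2 || L = 1/(1/R2 + 1/L) = 0.0007154 + j0.3783 Ω.
Step 4 — Series with R1: Z_total = R1 + (R2 || L) = 239 + j0.3783 Ω = 239∠0.1° Ω.
Step 5 — Source phasor: V = 182∠53.3° V = 108.8 + j145.9 V.
Step 6 — Current: I = V / Z = 0.4561 + j0.6098 A = 0.7615∠53.2° A.
Step 7 — Complex power: S = V·I* = 138.6 + j0.2194 VA.
Step 8 — Real power: P = Re(S) = 138.6 W.
Step 9 — Reactive power: Q = Im(S) = 0.2194 VAR.
Step 10 — Apparent power: |S| = 138.6 VA.
Step 11 — Power factor: PF = P/|S| = 1 (lagging).

(a) P = 138.6 W  (b) Q = 0.2194 VAR  (c) S = 138.6 VA  (d) PF = 1 (lagging)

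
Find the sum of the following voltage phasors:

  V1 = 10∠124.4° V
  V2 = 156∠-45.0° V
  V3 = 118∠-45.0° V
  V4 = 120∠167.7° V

Step 1 — Convert each phasor to rectangular form:
  V1 = 10·(cos(124.4°) + j·sin(124.4°)) = -5.65 + j8.251 V
  V2 = 156·(cos(-45.0°) + j·sin(-45.0°)) = 110.3 - j110.3 V
  V3 = 118·(cos(-45.0°) + j·sin(-45.0°)) = 83.44 - j83.44 V
  V4 = 120·(cos(167.7°) + j·sin(167.7°)) = -117.2 + j25.56 V
Step 2 — Sum components: V_total = 70.85 - j159.9 V.
Step 3 — Convert to polar: |V_total| = 174.9 V, ∠V_total = -66.1°.

V_total = 174.9∠-66.1° V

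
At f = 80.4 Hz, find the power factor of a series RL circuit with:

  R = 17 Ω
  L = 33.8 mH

Step 1 — Angular frequency: ω = 2π·f = 2π·80.4 = 505.2 rad/s.
Step 2 — Component impedances:
  R: Z = R = 17 Ω
  L: Z = jωL = j·505.2·0.0338 = 0 + j17.07 Ω
Step 3 — Series combination: Z_total = R + L = 17 + j17.07 Ω = 24.09∠45.1° Ω.
Step 4 — Power factor: PF = cos(φ) = Re(Z)/|Z| = 17/24.094 = 0.7056.
Step 5 — Type: Im(Z) = 17.07 ⇒ lagging (phase φ = 45.1°).

PF = 0.7056 (lagging, φ = 45.1°)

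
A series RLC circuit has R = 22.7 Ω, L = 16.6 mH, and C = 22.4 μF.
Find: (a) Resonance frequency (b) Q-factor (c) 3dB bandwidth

Step 1 — Resonance: ω₀ = 1/√(LC) = 1/√(0.0166·2.24e-05) = 1640 rad/s.
Step 2 — f₀ = ω₀/(2π) = 261 Hz.
Step 3 — Series Q: Q = ω₀L/R = 1640·0.0166/22.7 = 1.199.
Step 4 — Bandwidth: Δω = ω₀/Q = 1367 rad/s; BW = Δω/(2π) = 217.6 Hz.

(a) f₀ = 261 Hz  (b) Q = 1.199  (c) BW = 217.6 Hz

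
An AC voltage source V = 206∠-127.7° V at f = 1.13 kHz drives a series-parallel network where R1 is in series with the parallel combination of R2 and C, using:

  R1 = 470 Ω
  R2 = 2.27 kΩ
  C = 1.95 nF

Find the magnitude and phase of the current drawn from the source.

Step 1 — Angular frequency: ω = 2π·f = 2π·1130 = 7100 rad/s.
Step 2 — Component impedances:
  R1: Z = R = 470 Ω
  R2: Z = R = 2270 Ω
  C: Z = 1/(jωC) = -j/(ω·C) = 0 - j7.223e+04 Ω
Step 3 — Parallel branch: R2 || C = 1/(1/R2 + 1/C) = 2268 - j71.27 Ω.
Step 4 — Series with R1: Z_total = R1 + (R2 || C) = 2738 - j71.27 Ω = 2739∠-1.5° Ω.
Step 5 — Source phasor: V = 206∠-127.7° V = -126 - j163 V.
Step 6 — Ohm's law: I = V / Z_total = (-126 - j163) / (2738 - j71.27) = -0.04443 - j0.06069 A.
Step 7 — Convert to polar: |I| = 0.07522 A, ∠I = -126.2°.

I = 0.07522∠-126.2° A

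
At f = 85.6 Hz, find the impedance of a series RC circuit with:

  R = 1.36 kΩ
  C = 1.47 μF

Step 1 — Angular frequency: ω = 2π·f = 2π·85.6 = 537.8 rad/s.
Step 2 — Component impedances:
  R: Z = R = 1360 Ω
  C: Z = 1/(jωC) = -j/(ω·C) = 0 - j1265 Ω
Step 3 — Series combination: Z_total = R + C = 1360 - j1265 Ω = 1857∠-42.9° Ω.

Z = 1360 - j1265 Ω = 1857∠-42.9° Ω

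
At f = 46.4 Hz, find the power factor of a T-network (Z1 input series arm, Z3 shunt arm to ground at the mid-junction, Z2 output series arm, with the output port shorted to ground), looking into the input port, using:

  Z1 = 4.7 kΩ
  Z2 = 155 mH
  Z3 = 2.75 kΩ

Step 1 — Angular frequency: ω = 2π·f = 2π·46.4 = 291.5 rad/s.
Step 2 — Component impedances:
  Z1: Z = R = 4700 Ω
  Z2: Z = jωL = j·291.5·0.155 = 0 + j45.19 Ω
  Z3: Z = R = 2750 Ω
Step 3 — With the output port shorted to ground, the output series arm Z2 runs from the junction to ground; the shunt arm Z3 also runs from the junction to ground. They appear in parallel: Z3 || Z2 = 0.7424 + j45.18 Ω.
Step 4 — Series with input arm Z1: Z_in = Z1 + (Z3 || Z2) = 4701 + j45.18 Ω = 4701∠0.6° Ω.
Step 5 — Power factor: PF = cos(φ) = Re(Z)/|Z| = 4701/4701 = 1.
Step 6 — Type: Im(Z) = 45.18 ⇒ lagging (phase φ = 0.6°).

PF = 1 (lagging, φ = 0.6°)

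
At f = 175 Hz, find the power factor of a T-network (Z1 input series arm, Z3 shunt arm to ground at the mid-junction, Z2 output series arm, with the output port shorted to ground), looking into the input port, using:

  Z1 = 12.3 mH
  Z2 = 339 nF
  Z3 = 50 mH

Step 1 — Angular frequency: ω = 2π·f = 2π·175 = 1100 rad/s.
Step 2 — Component impedances:
  Z1: Z = jωL = j·1100·0.0123 = 0 + j13.52 Ω
  Z2: Z = 1/(jωC) = -j/(ω·C) = 0 - j2683 Ω
  Z3: Z = jωL = j·1100·0.05 = 0 + j54.98 Ω
Step 3 — With the output port shorted to ground, the output series arm Z2 runs from the junction to ground; the shunt arm Z3 also runs from the junction to ground. They appear in parallel: Z3 || Z2 = 0 + j56.13 Ω.
Step 4 — Series with input arm Z1: Z_in = Z1 + (Z3 || Z2) = 0 + j69.65 Ω = 69.65∠90.0° Ω.
Step 5 — Power factor: PF = cos(φ) = Re(Z)/|Z| = 0/69.65 = 0.
Step 6 — Type: Im(Z) = 69.65 ⇒ lagging (phase φ = 90.0°).

PF = 0 (lagging, φ = 90.0°)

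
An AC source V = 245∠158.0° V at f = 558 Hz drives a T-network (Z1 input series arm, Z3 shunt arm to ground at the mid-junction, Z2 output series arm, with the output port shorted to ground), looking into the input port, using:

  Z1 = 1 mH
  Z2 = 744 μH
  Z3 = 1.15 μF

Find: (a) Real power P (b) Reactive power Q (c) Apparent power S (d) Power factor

Step 1 — Angular frequency: ω = 2π·f = 2π·558 = 3506 rad/s.
Step 2 — Component impedances:
  Z1: Z = jωL = j·3506·0.001 = 0 + j3.506 Ω
  Z2: Z = jωL = j·3506·0.000744 = 0 + j2.608 Ω
  Z3: Z = 1/(jωC) = -j/(ω·C) = 0 - j248 Ω
Step 3 — With the output port shorted to ground, the output series arm Z2 runs from the junction to ground; the shunt arm Z3 also runs from the junction to ground. They appear in parallel: Z3 || Z2 = 0 + j2.636 Ω.
Step 4 — Series with input arm Z1: Z_in = Z1 + (Z3 || Z2) = 0 + j6.142 Ω = 6.142∠90.0° Ω.
Step 5 — Source phasor: V = 245∠158.0° V = -227.2 + j91.78 V.
Step 6 — Current: I = V / Z = 14.94 + j36.98 A = 39.89∠68.0° A.
Step 7 — Complex power: S = V·I* = 0 + j9773 VA.
Step 8 — Real power: P = Re(S) = 0 W.
Step 9 — Reactive power: Q = Im(S) = 9773 VAR.
Step 10 — Apparent power: |S| = 9773 VA.
Step 11 — Power factor: PF = P/|S| = 0 (lagging).

(a) P = 0 W  (b) Q = 9773 VAR  (c) S = 9773 VA  (d) PF = 0 (lagging)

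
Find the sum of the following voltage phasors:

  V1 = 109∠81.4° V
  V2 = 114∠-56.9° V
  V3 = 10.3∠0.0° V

Step 1 — Convert each phasor to rectangular form:
  V1 = 109·(cos(81.4°) + j·sin(81.4°)) = 16.3 + j107.8 V
  V2 = 114·(cos(-56.9°) + j·sin(-56.9°)) = 62.26 - j95.5 V
  V3 = 10.3·(cos(0.0°) + j·sin(0.0°)) = 10.3 V
Step 2 — Sum components: V_total = 88.85 + j12.27 V.
Step 3 — Convert to polar: |V_total| = 89.7 V, ∠V_total = 7.9°.

V_total = 89.7∠7.9° V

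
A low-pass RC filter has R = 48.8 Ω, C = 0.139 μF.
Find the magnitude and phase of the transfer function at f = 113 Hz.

Step 1 — Angular frequency: ω = 2π·113 = 710 rad/s.
Step 2 — Transfer function: H(jω) = 1/(1 + jωRC).
Step 3 — Denominator: 1 + jωRC = 1 + j·710·48.8·1.39e-07 = 1 + j0.004816.
Step 4 — H = 1 - j0.004816.
Step 5 — Magnitude: |H| = 1 (-0.0 dB); phase: φ = -0.3°.

|H| = 1 (-0.0 dB), φ = -0.3°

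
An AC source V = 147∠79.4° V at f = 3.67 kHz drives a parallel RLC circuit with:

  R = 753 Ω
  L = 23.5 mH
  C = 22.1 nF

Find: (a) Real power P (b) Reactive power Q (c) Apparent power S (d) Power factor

Step 1 — Angular frequency: ω = 2π·f = 2π·3670 = 2.306e+04 rad/s.
Step 2 — Component impedances:
  R: Z = R = 753 Ω
  L: Z = jωL = j·2.306e+04·0.0235 = 0 + j541.9 Ω
  C: Z = 1/(jωC) = -j/(ω·C) = 0 - j1962 Ω
Step 3 — Parallel combination: 1/Z_total = 1/R + 1/L + 1/C; Z_total = 374.3 + j376.5 Ω = 530.9∠45.2° Ω.
Step 4 — Source phasor: V = 147∠79.4° V = 27.04 + j144.5 V.
Step 5 — Current: I = V / Z = 0.2289 + j0.1558 A = 0.2769∠34.2° A.
Step 6 — Complex power: S = V·I* = 28.7 + j28.86 VA.
Step 7 — Real power: P = Re(S) = 28.7 W.
Step 8 — Reactive power: Q = Im(S) = 28.86 VAR.
Step 9 — Apparent power: |S| = 40.7 VA.
Step 10 — Power factor: PF = P/|S| = 0.705 (lagging).

(a) P = 28.7 W  (b) Q = 28.86 VAR  (c) S = 40.7 VA  (d) PF = 0.705 (lagging)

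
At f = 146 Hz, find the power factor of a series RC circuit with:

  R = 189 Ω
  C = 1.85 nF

Step 1 — Angular frequency: ω = 2π·f = 2π·146 = 917.3 rad/s.
Step 2 — Component impedances:
  R: Z = R = 189 Ω
  C: Z = 1/(jωC) = -j/(ω·C) = 0 - j5.892e+05 Ω
Step 3 — Series combination: Z_total = R + C = 189 - j5.892e+05 Ω = 5.892e+05∠-90.0° Ω.
Step 4 — Power factor: PF = cos(φ) = Re(Z)/|Z| = 189/589245 = 0.0003207.
Step 5 — Type: Im(Z) = -5.892e+05 ⇒ leading (phase φ = -90.0°).

PF = 0.0003207 (leading, φ = -90.0°)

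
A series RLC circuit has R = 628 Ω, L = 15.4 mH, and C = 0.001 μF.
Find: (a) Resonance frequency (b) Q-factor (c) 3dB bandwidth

Step 1 — Resonance condition Im(Z)=0 gives ω₀ = 1/√(LC).
Step 2 — ω₀ = 1/√(0.0154·1e-09) = 2.548e+05 rad/s.
Step 3 — f₀ = ω₀/(2π) = 4.056e+04 Hz.
Step 4 — Series Q: Q = ω₀L/R = 2.548e+05·0.0154/628 = 6.249.
Step 5 — 3dB bandwidth: Δω = ω₀/Q = 4.078e+04 rad/s; BW = Δω/(2π) = 6490 Hz.

(a) f₀ = 4.056e+04 Hz  (b) Q = 6.249  (c) BW = 6490 Hz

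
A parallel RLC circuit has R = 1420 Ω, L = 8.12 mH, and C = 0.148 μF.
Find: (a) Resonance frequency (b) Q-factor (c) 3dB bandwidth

Step 1 — Resonance: ω₀ = 1/√(LC) = 1/√(0.00812·1.48e-07) = 2.885e+04 rad/s.
Step 2 — f₀ = ω₀/(2π) = 4591 Hz.
Step 3 — Parallel Q: Q = R/(ω₀L) = 1420/(2.885e+04·0.00812) = 6.062.
Step 4 — Bandwidth: Δω = ω₀/Q = 4758 rad/s; BW = Δω/(2π) = 757.3 Hz.

(a) f₀ = 4591 Hz  (b) Q = 6.062  (c) BW = 757.3 Hz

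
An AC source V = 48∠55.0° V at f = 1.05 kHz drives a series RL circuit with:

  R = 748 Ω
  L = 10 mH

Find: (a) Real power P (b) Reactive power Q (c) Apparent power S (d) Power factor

Step 1 — Angular frequency: ω = 2π·f = 2π·1050 = 6597 rad/s.
Step 2 — Component impedances:
  R: Z = R = 748 Ω
  L: Z = jωL = j·6597·0.01 = 0 + j65.97 Ω
Step 3 — Series combination: Z_total = R + L = 748 + j65.97 Ω = 750.9∠5.0° Ω.
Step 4 — Source phasor: V = 48∠55.0° V = 27.53 + j39.32 V.
Step 5 — Current: I = V / Z = 0.04112 + j0.04894 A = 0.06392∠50.0° A.
Step 6 — Complex power: S = V·I* = 3.056 + j0.2696 VA.
Step 7 — Real power: P = Re(S) = 3.056 W.
Step 8 — Reactive power: Q = Im(S) = 0.2696 VAR.
Step 9 — Apparent power: |S| = 3.068 VA.
Step 10 — Power factor: PF = P/|S| = 0.9961 (lagging).

(a) P = 3.056 W  (b) Q = 0.2696 VAR  (c) S = 3.068 VA  (d) PF = 0.9961 (lagging)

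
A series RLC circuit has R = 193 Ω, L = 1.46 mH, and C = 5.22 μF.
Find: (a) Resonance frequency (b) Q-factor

Step 1 — Resonance condition Im(Z)=0 gives ω₀ = 1/√(LC).
Step 2 — ω₀ = 1/√(0.00146·5.22e-06) = 1.145e+04 rad/s.
Step 3 — f₀ = ω₀/(2π) = 1823 Hz.
Step 4 — Series Q: Q = ω₀L/R = 1.145e+04·0.00146/193 = 0.08665.

(a) f₀ = 1823 Hz  (b) Q = 0.08665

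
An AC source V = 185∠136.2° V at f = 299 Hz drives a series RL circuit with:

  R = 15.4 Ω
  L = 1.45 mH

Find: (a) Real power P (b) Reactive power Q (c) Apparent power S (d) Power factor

Step 1 — Angular frequency: ω = 2π·f = 2π·299 = 1879 rad/s.
Step 2 — Component impedances:
  R: Z = R = 15.4 Ω
  L: Z = jωL = j·1879·0.00145 = 0 + j2.724 Ω
Step 3 — Series combination: Z_total = R + L = 15.4 + j2.724 Ω = 15.64∠10.0° Ω.
Step 4 — Source phasor: V = 185∠136.2° V = -133.5 + j128 V.
Step 5 — Current: I = V / Z = -6.981 + j9.55 A = 11.83∠126.2° A.
Step 6 — Complex power: S = V·I* = 2155 + j381.2 VA.
Step 7 — Real power: P = Re(S) = 2155 W.
Step 8 — Reactive power: Q = Im(S) = 381.2 VAR.
Step 9 — Apparent power: |S| = 2188 VA.
Step 10 — Power factor: PF = P/|S| = 0.9847 (lagging).

(a) P = 2155 W  (b) Q = 381.2 VAR  (c) S = 2188 VA  (d) PF = 0.9847 (lagging)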